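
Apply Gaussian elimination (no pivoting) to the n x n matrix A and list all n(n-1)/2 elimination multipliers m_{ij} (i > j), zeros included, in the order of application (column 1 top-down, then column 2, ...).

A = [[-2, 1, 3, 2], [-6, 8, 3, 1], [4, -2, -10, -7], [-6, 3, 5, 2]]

multipliers: 3, -2, 3, 0, 0, 1

Forward elimination:
R2 <- R2 - (3)*R1:  [  0   5  -6  -5 ]
R3 <- R3 - (-2)*R1:  [  0   0  -4  -3 ]
R4 <- R4 - (3)*R1:  [  0   0  -4  -4 ]
R3: entry in column 2 is already 0 -> m_{32} = 0 (no row operation needed)
R4: entry in column 2 is already 0 -> m_{42} = 0 (no row operation needed)
R4 <- R4 - (1)*R3:  [  0   0   0  -1 ]
Multipliers (in order of application): m_{21} = 3, m_{31} = -2, m_{41} = 3, m_{32} = 0, m_{42} = 0, m_{43} = 1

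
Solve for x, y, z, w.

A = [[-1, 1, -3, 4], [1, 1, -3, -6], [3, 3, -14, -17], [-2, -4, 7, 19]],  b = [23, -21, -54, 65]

Forward elimination on [A|b]:
R2 <- R2 - (-1)*R1:  [  0   2  -6  -2   2 ]
R3 <- R3 - (-3)*R1:  [   0    6  -23   -5   15 ]
R4 <- R4 - (2)*R1:  [  0  -6  13  11  19 ]
R3 <- R3 - (3)*R2:  [  0   0  -5   1   9 ]
R4 <- R4 - (-3)*R2:  [  0   0  -5   5  25 ]
R4 <- R4 - (1)*R3:  [  0   0   0   4  16 ]
Row echelon form:
[ -1  1  -3   4  |  23 ]
[  0  2  -6  -2  |   2 ]
[  0  0  -5   1  |   9 ]
[  0  0   0   4  |  16 ]
Back-substitution:
w = (16) / 4 = 4
z = (9 - (1)*(4)) / -5 = -1
y = (2 - (-6)*(-1) - (-2)*(4)) / 2 = 2
x = (23 - (1)*(2) - (-3)*(-1) - (4)*(4)) / -1 = -2

(-2, 2, -1, 4)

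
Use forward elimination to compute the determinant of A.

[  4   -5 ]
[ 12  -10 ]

det(A) = 20

Forward elimination:
R2 <- R2 - (3)*R1:  [ 0  5 ]
Upper-triangular form:
[ 4  -5 ]
[ 0   5 ]
det(A) = (-1)^0 * (4) * (5) = 20  (0 row swaps -> sign +1)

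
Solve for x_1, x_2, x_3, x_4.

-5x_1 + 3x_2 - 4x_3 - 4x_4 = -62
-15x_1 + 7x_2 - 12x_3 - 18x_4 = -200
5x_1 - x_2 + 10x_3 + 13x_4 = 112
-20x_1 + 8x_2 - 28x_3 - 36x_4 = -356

(3, -5, 4, 4)

Forward elimination on [A|b]:
R2 <- R2 - (3)*R1:  [   0   -2    0   -6  -14 ]
R3 <- R3 - (-1)*R1:  [  0   2   6   9  50 ]
R4 <- R4 - (4)*R1:  [    0    -4   -12   -20  -108 ]
R3 <- R3 - (-1)*R2:  [  0   0   6   3  36 ]
R4 <- R4 - (2)*R2:  [   0    0  -12   -8  -80 ]
R4 <- R4 - (-2)*R3:  [  0   0   0  -2  -8 ]
Row echelon form:
[ -5   3  -4  -4  |  -62 ]
[  0  -2   0  -6  |  -14 ]
[  0   0   6   3  |   36 ]
[  0   0   0  -2  |   -8 ]
Back-substitution:
x_4 = (-8) / -2 = 4
x_3 = (36 - (3)*(4)) / 6 = 4
x_2 = (-14 - (-6)*(4)) / -2 = -5
x_1 = (-62 - (3)*(-5) - (-4)*(4) - (-4)*(4)) / -5 = 3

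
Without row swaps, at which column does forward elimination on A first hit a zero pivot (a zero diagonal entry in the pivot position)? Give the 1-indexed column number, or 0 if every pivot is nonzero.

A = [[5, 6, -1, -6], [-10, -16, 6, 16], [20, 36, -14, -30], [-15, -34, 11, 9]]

Naive forward elimination:
R2 <- R2 - (-2)*R1:  [  0  -4   4   4 ]
R3 <- R3 - (4)*R1:  [   0   12  -10   -6 ]
R4 <- R4 - (-3)*R1:  [   0  -16    8   -9 ]
R3 <- R3 - (-3)*R2:  [ 0  0  2  6 ]
R4 <- R4 - (4)*R2:  [   0    0   -8  -25 ]
R4 <- R4 - (-4)*R3:  [  0   0   0  -1 ]
All pivots nonzero; naive elimination completes without hitting a zero pivot.

first zero-pivot column = 0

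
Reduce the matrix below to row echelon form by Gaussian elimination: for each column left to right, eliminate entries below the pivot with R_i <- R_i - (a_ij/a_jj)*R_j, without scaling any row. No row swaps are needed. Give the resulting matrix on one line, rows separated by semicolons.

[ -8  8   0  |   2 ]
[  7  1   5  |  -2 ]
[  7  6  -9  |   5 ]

Forward elimination:
R2 <- R2 - (-7/8)*R1:  [    0     8     5  -1/4 ]
R3 <- R3 - (-7/8)*R1:  [    0    13    -9  27/4 ]
R3 <- R3 - (13/8)*R2:  [      0       0  -137/8  229/32 ]
Row echelon form:
[ -8  8       0  |       2 ]
[  0  8       5  |    -1/4 ]
[  0  0  -137/8  |  229/32 ]

REF = [-8 8 0 2; 0 8 5 -1/4; 0 0 -137/8 229/32]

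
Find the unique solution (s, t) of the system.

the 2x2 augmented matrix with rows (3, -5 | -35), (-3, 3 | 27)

Forward elimination on [A|b]:
R2 <- R2 - (-1)*R1:  [  0  -2  -8 ]
Row echelon form:
[ 3  -5  |  -35 ]
[ 0  -2  |   -8 ]
Back-substitution:
t = (-8) / -2 = 4
s = (-35 - (-5)*(4)) / 3 = -5

(-5, 4)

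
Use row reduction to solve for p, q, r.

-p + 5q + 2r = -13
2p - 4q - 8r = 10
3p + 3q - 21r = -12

Forward elimination on [A|b]:
R2 <- R2 - (-2)*R1:  [   0    6   -4  -16 ]
R3 <- R3 - (-3)*R1:  [   0   18  -15  -51 ]
R3 <- R3 - (3)*R2:  [  0   0  -3  -3 ]
Row echelon form:
[ -1  5   2  |  -13 ]
[  0  6  -4  |  -16 ]
[  0  0  -3  |   -3 ]
Back-substitution:
r = (-3) / -3 = 1
q = (-16 - (-4)*(1)) / 6 = -2
p = (-13 - (5)*(-2) - (2)*(1)) / -1 = 5

(5, -2, 1)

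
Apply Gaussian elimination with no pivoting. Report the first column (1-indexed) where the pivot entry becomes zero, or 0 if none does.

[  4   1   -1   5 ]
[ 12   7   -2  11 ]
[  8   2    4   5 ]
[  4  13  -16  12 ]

first zero-pivot column = 0

Naive forward elimination:
R2 <- R2 - (3)*R1:  [  0   4   1  -4 ]
R3 <- R3 - (2)*R1:  [  0   0   6  -5 ]
R4 <- R4 - (1)*R1:  [   0   12  -15    7 ]
R4 <- R4 - (3)*R2:  [   0    0  -18   19 ]
R4 <- R4 - (-3)*R3:  [ 0  0  0  4 ]
All pivots nonzero; naive elimination completes without hitting a zero pivot.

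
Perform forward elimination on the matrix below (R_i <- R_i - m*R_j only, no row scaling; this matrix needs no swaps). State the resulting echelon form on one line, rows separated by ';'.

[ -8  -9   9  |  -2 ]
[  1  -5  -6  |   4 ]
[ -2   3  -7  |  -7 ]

REF = [-8 -9 9 -2; 0 -49/8 -39/8 15/4; 0 0 -94/7 -23/7]

Forward elimination:
R2 <- R2 - (-1/8)*R1:  [     0  -49/8  -39/8   15/4 ]
R3 <- R3 - (1/4)*R1:  [     0   21/4  -37/4  -13/2 ]
R3 <- R3 - (-6/7)*R2:  [     0      0  -94/7  -23/7 ]
Row echelon form:
[ -8     -9      9  |     -2 ]
[  0  -49/8  -39/8  |   15/4 ]
[  0      0  -94/7  |  -23/7 ]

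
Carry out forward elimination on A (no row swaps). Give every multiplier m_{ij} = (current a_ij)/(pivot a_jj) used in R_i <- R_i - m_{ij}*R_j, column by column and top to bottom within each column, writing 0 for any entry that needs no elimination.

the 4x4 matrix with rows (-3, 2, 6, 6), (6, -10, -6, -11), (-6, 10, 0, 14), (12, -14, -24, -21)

Forward elimination:
R2 <- R2 - (-2)*R1:  [  0  -6   6   1 ]
R3 <- R3 - (2)*R1:  [   0    6  -12    2 ]
R4 <- R4 - (-4)*R1:  [  0  -6   0   3 ]
R3 <- R3 - (-1)*R2:  [  0   0  -6   3 ]
R4 <- R4 - (1)*R2:  [  0   0  -6   2 ]
R4 <- R4 - (1)*R3:  [  0   0   0  -1 ]
Multipliers (in order of application): m_{21} = -2, m_{31} = 2, m_{41} = -4, m_{32} = -1, m_{42} = 1, m_{43} = 1

multipliers: -2, 2, -4, -1, 1, 1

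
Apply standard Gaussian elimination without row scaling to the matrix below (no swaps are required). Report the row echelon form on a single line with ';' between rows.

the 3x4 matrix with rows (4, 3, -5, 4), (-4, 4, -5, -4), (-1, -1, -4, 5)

Forward elimination:
R2 <- R2 - (-1)*R1:  [   0    7  -10    0 ]
R3 <- R3 - (-1/4)*R1:  [     0   -1/4  -21/4      6 ]
R3 <- R3 - (-1/28)*R2:  [       0        0  -157/28        6 ]
Row echelon form:
[ 4  3       -5  4 ]
[ 0  7      -10  0 ]
[ 0  0  -157/28  6 ]

REF = [4 3 -5 4; 0 7 -10 0; 0 0 -157/28 6]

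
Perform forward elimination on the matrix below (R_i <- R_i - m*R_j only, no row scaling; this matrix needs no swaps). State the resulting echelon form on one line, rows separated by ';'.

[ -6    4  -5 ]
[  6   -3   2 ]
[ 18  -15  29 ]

Forward elimination:
R2 <- R2 - (-1)*R1:  [  0   1  -3 ]
R3 <- R3 - (-3)*R1:  [  0  -3  14 ]
R3 <- R3 - (-3)*R2:  [ 0  0  5 ]
Row echelon form:
[ -6  4  -5 ]
[  0  1  -3 ]
[  0  0   5 ]

REF = [-6 4 -5; 0 1 -3; 0 0 5]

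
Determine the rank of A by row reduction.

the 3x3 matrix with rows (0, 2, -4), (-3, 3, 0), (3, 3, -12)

rank(A) = 2

Row reduction:
R1 <-> R2   (pivot in column 1 was zero)
[ -3  3    0 ]
[  0  2   -4 ]
[  3  3  -12 ]
R3 <- R3 - (-1)*R1:  [   0    6  -12 ]
R3 <- R3 - (3)*R2:  [ 0  0  0 ]
Row echelon form:
[ -3  3   0 ]
[  0  2  -4 ]
[  0  0   0 ]
Nonzero rows / pivot columns: 2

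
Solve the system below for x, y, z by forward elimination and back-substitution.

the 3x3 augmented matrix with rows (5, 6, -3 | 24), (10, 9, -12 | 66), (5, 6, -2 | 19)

Forward elimination on [A|b]:
R2 <- R2 - (2)*R1:  [  0  -3  -6  18 ]
R3 <- R3 - (1)*R1:  [  0   0   1  -5 ]
Row echelon form:
[ 5   6  -3  |  24 ]
[ 0  -3  -6  |  18 ]
[ 0   0   1  |  -5 ]
Back-substitution:
z = (-5) / 1 = -5
y = (18 - (-6)*(-5)) / -3 = 4
x = (24 - (6)*(4) - (-3)*(-5)) / 5 = -3

(-3, 4, -5)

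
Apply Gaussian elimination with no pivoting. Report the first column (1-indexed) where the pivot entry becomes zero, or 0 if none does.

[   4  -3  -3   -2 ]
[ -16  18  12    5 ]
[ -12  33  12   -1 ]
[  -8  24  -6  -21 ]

Naive forward elimination:
R2 <- R2 - (-4)*R1:  [  0   6   0  -3 ]
R3 <- R3 - (-3)*R1:  [  0  24   3  -7 ]
R4 <- R4 - (-2)*R1:  [   0   18  -12  -25 ]
R3 <- R3 - (4)*R2:  [ 0  0  3  5 ]
R4 <- R4 - (3)*R2:  [   0    0  -12  -16 ]
R4 <- R4 - (-4)*R3:  [ 0  0  0  4 ]
All pivots nonzero; naive elimination completes without hitting a zero pivot.

first zero-pivot column = 0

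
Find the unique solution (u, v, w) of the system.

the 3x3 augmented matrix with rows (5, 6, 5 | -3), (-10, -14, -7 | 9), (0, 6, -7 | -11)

Forward elimination on [A|b]:
R2 <- R2 - (-2)*R1:  [  0  -2   3   3 ]
R3 <- R3 - (-3)*R2:  [  0   0   2  -2 ]
Row echelon form:
[ 5   6  5  |  -3 ]
[ 0  -2  3  |   3 ]
[ 0   0  2  |  -2 ]
Back-substitution:
w = (-2) / 2 = -1
v = (3 - (3)*(-1)) / -2 = -3
u = (-3 - (6)*(-3) - (5)*(-1)) / 5 = 4

(4, -3, -1)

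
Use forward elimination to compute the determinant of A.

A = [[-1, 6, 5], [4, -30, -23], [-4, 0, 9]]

det(A) = 6

Forward elimination:
R2 <- R2 - (-4)*R1:  [  0  -6  -3 ]
R3 <- R3 - (4)*R1:  [   0  -24  -11 ]
R3 <- R3 - (4)*R2:  [ 0  0  1 ]
Upper-triangular form:
[ -1   6   5 ]
[  0  -6  -3 ]
[  0   0   1 ]
det(A) = (-1)^0 * (-1) * (-6) * (1) = 6  (0 row swaps -> sign +1)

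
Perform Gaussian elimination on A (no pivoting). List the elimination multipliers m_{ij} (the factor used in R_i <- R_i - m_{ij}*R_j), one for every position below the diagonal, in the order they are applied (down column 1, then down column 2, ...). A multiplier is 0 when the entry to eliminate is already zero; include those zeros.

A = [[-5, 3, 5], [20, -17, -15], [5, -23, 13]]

multipliers: -4, -1, 4

Forward elimination:
R2 <- R2 - (-4)*R1:  [  0  -5   5 ]
R3 <- R3 - (-1)*R1:  [   0  -20   18 ]
R3 <- R3 - (4)*R2:  [  0   0  -2 ]
Multipliers (in order of application): m_{21} = -4, m_{31} = -1, m_{32} = 4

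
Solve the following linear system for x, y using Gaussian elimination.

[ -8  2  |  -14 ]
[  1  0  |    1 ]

Forward elimination on [A|b]:
R2 <- R2 - (-1/8)*R1:  [    0   1/4  -3/4 ]
Row echelon form:
[ -8    2  |   -14 ]
[  0  1/4  |  -3/4 ]
Back-substitution:
y = (-3/4) / (1/4) = -3
x = (-14 - (2)*(-3)) / -8 = 1

(1, -3)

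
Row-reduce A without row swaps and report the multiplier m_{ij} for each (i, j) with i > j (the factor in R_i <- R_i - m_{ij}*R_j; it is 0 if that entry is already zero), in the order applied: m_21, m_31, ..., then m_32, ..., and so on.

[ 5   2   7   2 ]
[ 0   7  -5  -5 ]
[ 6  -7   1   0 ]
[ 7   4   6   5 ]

multipliers: 0, 6/5, 7/5, -47/35, 6/35, 103/494

Forward elimination:
R2: entry in column 1 is already 0 -> m_{21} = 0 (no row operation needed)
R3 <- R3 - (6/5)*R1:  [     0  -47/5  -37/5  -12/5 ]
R4 <- R4 - (7/5)*R1:  [     0    6/5  -19/5   11/5 ]
R3 <- R3 - (-47/35)*R2:  [       0        0  -494/35  -319/35 ]
R4 <- R4 - (6/35)*R2:  [       0        0  -103/35   107/35 ]
R4 <- R4 - (103/494)*R3:  [        0         0         0  2449/494 ]
Multipliers (in order of application): m_{21} = 0, m_{31} = 6/5, m_{41} = 7/5, m_{32} = -47/35, m_{42} = 6/35, m_{43} = 103/494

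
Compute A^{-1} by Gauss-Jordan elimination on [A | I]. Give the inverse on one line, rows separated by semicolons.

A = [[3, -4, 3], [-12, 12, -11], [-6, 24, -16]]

Gauss-Jordan on [A | I]:
R1 <- (1/3)*R1:  [    1  -4/3     1  |   1/3     0     0 ]
R2 <- R2 - (-12)*R1:  [  0  -4   1  |   4   1   0 ]
R3 <- R3 - (-6)*R1:  [   0   16  -10  |    2    0    1 ]
R2 <- (1/-4)*R2:  [    0     1  -1/4  |    -1  -1/4     0 ]
R1 <- R1 - (-4/3)*R2:  [    1     0   2/3  |    -1  -1/3     0 ]
R3 <- R3 - (16)*R2:  [  0   0  -6  |  18   4   1 ]
R3 <- (1/-6)*R3:  [    0     0     1  |    -3  -2/3  -1/6 ]
R1 <- R1 - (2/3)*R3:  [   1    0    0  |    1  1/9  1/9 ]
R2 <- R2 - (-1/4)*R3:  [     0      1      0  |   -7/4  -5/12  -1/24 ]
Right block of [I | A^{-1}] is the inverse:
[    1    1/9    1/9 ]
[ -7/4  -5/12  -1/24 ]
[   -3   -2/3   -1/6 ]

inverse = [1 1/9 1/9; -7/4 -5/12 -1/24; -3 -2/3 -1/6]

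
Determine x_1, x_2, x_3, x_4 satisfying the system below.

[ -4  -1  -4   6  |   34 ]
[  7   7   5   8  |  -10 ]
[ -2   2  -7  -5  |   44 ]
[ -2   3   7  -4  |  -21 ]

(-3, 4, -5, 1)

Forward elimination on [A|b]:
R2 <- R2 - (-7/4)*R1:  [    0  21/4    -2  37/2  99/2 ]
R3 <- R3 - (1/2)*R1:  [   0  5/2   -5   -8   27 ]
R4 <- R4 - (1/2)*R1:  [   0  7/2    9   -7  -38 ]
R3 <- R3 - (10/21)*R2:  [       0        0   -85/21  -353/21     24/7 ]
R4 <- R4 - (2/3)*R2:  [     0      0   31/3  -58/3    -71 ]
R4 <- R4 - (-217/85)*R3:  [        0         0         0  -5291/85  -5291/85 ]
Row echelon form:
[ -4    -1      -4         6  |        34 ]
[  0  21/4      -2      37/2  |      99/2 ]
[  0     0  -85/21   -353/21  |      24/7 ]
[  0     0       0  -5291/85  |  -5291/85 ]
Back-substitution:
x_4 = (-5291/85) / (-5291/85) = 1
x_3 = (24/7 - (-353/21)*(1)) / (-85/21) = -5
x_2 = (99/2 - (-2)*(-5) - (37/2)*(1)) / (21/4) = 4
x_1 = (34 - (-1)*(4) - (-4)*(-5) - (6)*(1)) / -4 = -3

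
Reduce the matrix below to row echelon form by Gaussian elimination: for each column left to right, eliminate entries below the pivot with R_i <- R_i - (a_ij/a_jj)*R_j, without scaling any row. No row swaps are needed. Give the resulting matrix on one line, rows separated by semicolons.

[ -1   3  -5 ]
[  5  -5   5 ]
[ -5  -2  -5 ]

Forward elimination:
R2 <- R2 - (-5)*R1:  [   0   10  -20 ]
R3 <- R3 - (5)*R1:  [   0  -17   20 ]
R3 <- R3 - (-17/10)*R2:  [   0    0  -14 ]
Row echelon form:
[ -1   3   -5 ]
[  0  10  -20 ]
[  0   0  -14 ]

REF = [-1 3 -5; 0 10 -20; 0 0 -14]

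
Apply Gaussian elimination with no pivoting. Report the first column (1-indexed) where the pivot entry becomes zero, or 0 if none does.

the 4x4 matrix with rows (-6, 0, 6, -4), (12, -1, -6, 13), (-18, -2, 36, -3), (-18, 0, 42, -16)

Naive forward elimination:
R2 <- R2 - (-2)*R1:  [  0  -1   6   5 ]
R3 <- R3 - (3)*R1:  [  0  -2  18   9 ]
R4 <- R4 - (3)*R1:  [  0   0  24  -4 ]
R3 <- R3 - (2)*R2:  [  0   0   6  -1 ]
R4 <- R4 - (4)*R3:  [ 0  0  0  0 ]
Matrix at this point:
[ -6   0  6  -4 ]
[  0  -1  6   5 ]
[  0   0  6  -1 ]
[  0   0  0   0 ]
Pivot entry (4,4) in the last row is zero and there are no rows below to swap with -> zero pivot in column 4 (A is singular).

first zero-pivot column = 4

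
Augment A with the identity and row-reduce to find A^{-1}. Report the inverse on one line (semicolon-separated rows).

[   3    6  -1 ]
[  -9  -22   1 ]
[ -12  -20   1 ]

Gauss-Jordan on [A | I]:
R1 <- (1/3)*R1:  [    1     2  -1/3  |   1/3     0     0 ]
R2 <- R2 - (-9)*R1:  [  0  -4  -2  |   3   1   0 ]
R3 <- R3 - (-12)*R1:  [  0   4  -3  |   4   0   1 ]
R2 <- (1/-4)*R2:  [    0     1   1/2  |  -3/4  -1/4     0 ]
R1 <- R1 - (2)*R2:  [    1     0  -4/3  |  11/6   1/2     0 ]
R3 <- R3 - (4)*R2:  [  0   0  -5  |   7   1   1 ]
R3 <- (1/-5)*R3:  [    0     0     1  |  -7/5  -1/5  -1/5 ]
R1 <- R1 - (-4/3)*R3:  [     1      0      0  |  -1/30   7/30  -4/15 ]
R2 <- R2 - (1/2)*R3:  [     0      1      0  |  -1/20  -3/20   1/10 ]
Right block of [I | A^{-1}] is the inverse:
[ -1/30   7/30  -4/15 ]
[ -1/20  -3/20   1/10 ]
[  -7/5   -1/5   -1/5 ]

inverse = [-1/30 7/30 -4/15; -1/20 -3/20 1/10; -7/5 -1/5 -1/5]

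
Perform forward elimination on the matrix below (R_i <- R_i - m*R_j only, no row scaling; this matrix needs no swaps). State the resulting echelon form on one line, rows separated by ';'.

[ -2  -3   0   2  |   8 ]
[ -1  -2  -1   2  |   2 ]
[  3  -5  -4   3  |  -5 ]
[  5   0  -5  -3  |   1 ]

REF = [-2 -3 0 2 8; 0 -1/2 -1 1 -2; 0 0 15 -13 45; 0 0 0 -13/3 21]

Forward elimination:
R2 <- R2 - (1/2)*R1:  [    0  -1/2    -1     1    -2 ]
R3 <- R3 - (-3/2)*R1:  [     0  -19/2     -4      6      7 ]
R4 <- R4 - (-5/2)*R1:  [     0  -15/2     -5      2     21 ]
R3 <- R3 - (19)*R2:  [   0    0   15  -13   45 ]
R4 <- R4 - (15)*R2:  [   0    0   10  -13   51 ]
R4 <- R4 - (2/3)*R3:  [     0      0      0  -13/3     21 ]
Row echelon form:
[ -2    -3   0      2  |   8 ]
[  0  -1/2  -1      1  |  -2 ]
[  0     0  15    -13  |  45 ]
[  0     0   0  -13/3  |  21 ]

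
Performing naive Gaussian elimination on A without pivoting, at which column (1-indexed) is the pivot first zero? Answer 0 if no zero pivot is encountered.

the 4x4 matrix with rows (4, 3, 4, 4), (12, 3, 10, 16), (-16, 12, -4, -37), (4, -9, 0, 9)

Naive forward elimination:
R2 <- R2 - (3)*R1:  [  0  -6  -2   4 ]
R3 <- R3 - (-4)*R1:  [   0   24   12  -21 ]
R4 <- R4 - (1)*R1:  [   0  -12   -4    5 ]
R3 <- R3 - (-4)*R2:  [  0   0   4  -5 ]
R4 <- R4 - (2)*R2:  [  0   0   0  -3 ]
All pivots nonzero; naive elimination completes without hitting a zero pivot.

first zero-pivot column = 0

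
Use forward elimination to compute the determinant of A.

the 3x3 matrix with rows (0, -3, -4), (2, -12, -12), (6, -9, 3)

Forward elimination:
R1 <-> R2   (pivot in column 1 was zero)
[ 2  -12  -12 ]
[ 0   -3   -4 ]
[ 6   -9    3 ]
R3 <- R3 - (3)*R1:  [  0  27  39 ]
R3 <- R3 - (-9)*R2:  [ 0  0  3 ]
Upper-triangular form:
[ 2  -12  -12 ]
[ 0   -3   -4 ]
[ 0    0    3 ]
det(A) = (-1)^1 * (2) * (-3) * (3) = 18  (1 row swap -> sign -1)

det(A) = 18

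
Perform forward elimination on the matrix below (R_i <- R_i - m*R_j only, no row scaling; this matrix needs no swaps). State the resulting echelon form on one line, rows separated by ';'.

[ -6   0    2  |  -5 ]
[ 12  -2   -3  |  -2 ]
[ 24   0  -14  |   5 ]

REF = [-6 0 2 -5; 0 -2 1 -12; 0 0 -6 -15]

Forward elimination:
R2 <- R2 - (-2)*R1:  [   0   -2    1  -12 ]
R3 <- R3 - (-4)*R1:  [   0    0   -6  -15 ]
Row echelon form:
[ -6   0   2  |   -5 ]
[  0  -2   1  |  -12 ]
[  0   0  -6  |  -15 ]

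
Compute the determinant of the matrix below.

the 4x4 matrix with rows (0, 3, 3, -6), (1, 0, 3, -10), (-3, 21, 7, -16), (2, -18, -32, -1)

det(A) = -15

Forward elimination:
R1 <-> R2   (pivot in column 1 was zero)
[  1    0    3  -10 ]
[  0    3    3   -6 ]
[ -3   21    7  -16 ]
[  2  -18  -32   -1 ]
R3 <- R3 - (-3)*R1:  [   0   21   16  -46 ]
R4 <- R4 - (2)*R1:  [   0  -18  -38   19 ]
R3 <- R3 - (7)*R2:  [  0   0  -5  -4 ]
R4 <- R4 - (-6)*R2:  [   0    0  -20  -17 ]
R4 <- R4 - (4)*R3:  [  0   0   0  -1 ]
Upper-triangular form:
[ 1  0   3  -10 ]
[ 0  3   3   -6 ]
[ 0  0  -5   -4 ]
[ 0  0   0   -1 ]
det(A) = (-1)^1 * (1) * (3) * (-5) * (-1) = -15  (1 row swap -> sign -1)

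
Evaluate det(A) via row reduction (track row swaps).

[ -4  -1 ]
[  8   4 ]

det(A) = -8

Forward elimination:
R2 <- R2 - (-2)*R1:  [ 0  2 ]
Upper-triangular form:
[ -4  -1 ]
[  0   2 ]
det(A) = (-1)^0 * (-4) * (2) = -8  (0 row swaps -> sign +1)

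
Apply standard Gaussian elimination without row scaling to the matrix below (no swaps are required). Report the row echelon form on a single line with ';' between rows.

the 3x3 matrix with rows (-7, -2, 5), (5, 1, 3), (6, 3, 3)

REF = [-7 -2 5; 0 -3/7 46/7; 0 0 27]

Forward elimination:
R2 <- R2 - (-5/7)*R1:  [    0  -3/7  46/7 ]
R3 <- R3 - (-6/7)*R1:  [    0   9/7  51/7 ]
R3 <- R3 - (-3)*R2:  [  0   0  27 ]
Row echelon form:
[ -7    -2     5 ]
[  0  -3/7  46/7 ]
[  0     0    27 ]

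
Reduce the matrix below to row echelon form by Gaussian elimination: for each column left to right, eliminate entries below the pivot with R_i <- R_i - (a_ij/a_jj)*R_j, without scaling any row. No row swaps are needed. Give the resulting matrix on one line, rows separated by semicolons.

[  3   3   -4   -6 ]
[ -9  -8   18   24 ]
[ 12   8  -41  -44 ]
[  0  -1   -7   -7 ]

REF = [3 3 -4 -6; 0 1 6 6; 0 0 -1 4; 0 0 0 -5]

Forward elimination:
R2 <- R2 - (-3)*R1:  [ 0  1  6  6 ]
R3 <- R3 - (4)*R1:  [   0   -4  -25  -20 ]
R3 <- R3 - (-4)*R2:  [  0   0  -1   4 ]
R4 <- R4 - (-1)*R2:  [  0   0  -1  -1 ]
R4 <- R4 - (1)*R3:  [  0   0   0  -5 ]
Row echelon form:
[ 3  3  -4  -6 ]
[ 0  1   6   6 ]
[ 0  0  -1   4 ]
[ 0  0   0  -5 ]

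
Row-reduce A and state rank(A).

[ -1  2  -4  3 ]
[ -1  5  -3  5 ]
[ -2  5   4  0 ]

rank(A) = 3

Row reduction:
R2 <- R2 - (1)*R1:  [ 0  3  1  2 ]
R3 <- R3 - (2)*R1:  [  0   1  12  -6 ]
R3 <- R3 - (1/3)*R2:  [     0      0   35/3  -20/3 ]
Row echelon form:
[ -1  2    -4      3 ]
[  0  3     1      2 ]
[  0  0  35/3  -20/3 ]
Nonzero rows / pivot columns: 3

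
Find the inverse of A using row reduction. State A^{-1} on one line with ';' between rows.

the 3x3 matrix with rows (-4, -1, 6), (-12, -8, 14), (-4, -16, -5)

Gauss-Jordan on [A | I]:
R1 <- (1/-4)*R1:  [    1   1/4  -3/2  |  -1/4     0     0 ]
R2 <- R2 - (-12)*R1:  [  0  -5  -4  |  -3   1   0 ]
R3 <- R3 - (-4)*R1:  [   0  -15  -11  |   -1    0    1 ]
R2 <- (1/-5)*R2:  [    0     1   4/5  |   3/5  -1/5     0 ]
R1 <- R1 - (1/4)*R2:  [      1       0  -17/10  |    -2/5    1/20       0 ]
R3 <- R3 - (-15)*R2:  [  0   0   1  |   8  -3   1 ]
R1 <- R1 - (-17/10)*R3:  [       1        0        0  |     66/5  -101/20    17/10 ]
R2 <- R2 - (4/5)*R3:  [     0      1      0  |  -29/5   11/5   -4/5 ]
Right block of [I | A^{-1}] is the inverse:
[  66/5  -101/20  17/10 ]
[ -29/5     11/5   -4/5 ]
[     8       -3      1 ]

inverse = [66/5 -101/20 17/10; -29/5 11/5 -4/5; 8 -3 1]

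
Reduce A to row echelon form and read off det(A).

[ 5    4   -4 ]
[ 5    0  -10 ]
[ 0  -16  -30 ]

Forward elimination:
R2 <- R2 - (1)*R1:  [  0  -4  -6 ]
R3 <- R3 - (4)*R2:  [  0   0  -6 ]
Upper-triangular form:
[ 5   4  -4 ]
[ 0  -4  -6 ]
[ 0   0  -6 ]
det(A) = (-1)^0 * (5) * (-4) * (-6) = 120  (0 row swaps -> sign +1)

det(A) = 120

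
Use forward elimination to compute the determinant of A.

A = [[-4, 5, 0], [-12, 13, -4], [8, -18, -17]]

Forward elimination:
R2 <- R2 - (3)*R1:  [  0  -2  -4 ]
R3 <- R3 - (-2)*R1:  [   0   -8  -17 ]
R3 <- R3 - (4)*R2:  [  0   0  -1 ]
Upper-triangular form:
[ -4   5   0 ]
[  0  -2  -4 ]
[  0   0  -1 ]
det(A) = (-1)^0 * (-4) * (-2) * (-1) = -8  (0 row swaps -> sign +1)

det(A) = -8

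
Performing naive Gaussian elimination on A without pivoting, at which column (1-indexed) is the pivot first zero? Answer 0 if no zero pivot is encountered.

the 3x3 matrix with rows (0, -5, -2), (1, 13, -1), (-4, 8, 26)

first zero-pivot column = 1

Naive forward elimination:
Pivot entry (1,1) is zero but row 2 has 1 in column 1 -> naive elimination stops; a row interchange (e.g. R1 <-> R2) would be required here.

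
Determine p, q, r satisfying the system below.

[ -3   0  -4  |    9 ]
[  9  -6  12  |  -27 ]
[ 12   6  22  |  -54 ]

(1, 0, -3)

Forward elimination on [A|b]:
R2 <- R2 - (-3)*R1:  [  0  -6   0   0 ]
R3 <- R3 - (-4)*R1:  [   0    6    6  -18 ]
R3 <- R3 - (-1)*R2:  [   0    0    6  -18 ]
Row echelon form:
[ -3   0  -4  |    9 ]
[  0  -6   0  |    0 ]
[  0   0   6  |  -18 ]
Back-substitution:
r = (-18) / 6 = -3
q = (0) / -6 = 0
p = (9 - (-4)*(-3)) / -3 = 1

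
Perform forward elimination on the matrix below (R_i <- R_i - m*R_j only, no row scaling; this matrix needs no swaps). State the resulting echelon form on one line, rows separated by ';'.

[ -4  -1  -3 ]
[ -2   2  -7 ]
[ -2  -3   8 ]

REF = [-4 -1 -3; 0 5/2 -11/2; 0 0 4]

Forward elimination:
R2 <- R2 - (1/2)*R1:  [     0    5/2  -11/2 ]
R3 <- R3 - (1/2)*R1:  [    0  -5/2  19/2 ]
R3 <- R3 - (-1)*R2:  [ 0  0  4 ]
Row echelon form:
[ -4   -1     -3 ]
[  0  5/2  -11/2 ]
[  0    0      4 ]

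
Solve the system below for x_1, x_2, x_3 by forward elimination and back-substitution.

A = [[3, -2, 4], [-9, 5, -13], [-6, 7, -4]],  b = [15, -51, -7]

Forward elimination on [A|b]:
R2 <- R2 - (-3)*R1:  [  0  -1  -1  -6 ]
R3 <- R3 - (-2)*R1:  [  0   3   4  23 ]
R3 <- R3 - (-3)*R2:  [ 0  0  1  5 ]
Row echelon form:
[ 3  -2   4  |  15 ]
[ 0  -1  -1  |  -6 ]
[ 0   0   1  |   5 ]
Back-substitution:
x_3 = (5) / 1 = 5
x_2 = (-6 - (-1)*(5)) / -1 = 1
x_1 = (15 - (-2)*(1) - (4)*(5)) / 3 = -1

(-1, 1, 5)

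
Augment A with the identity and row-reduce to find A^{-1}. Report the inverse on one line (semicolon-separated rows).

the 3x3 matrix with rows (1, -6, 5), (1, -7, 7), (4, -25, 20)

Gauss-Jordan on [A | I]:
R2 <- R2 - (1)*R1:  [  0  -1   2  |  -1   1   0 ]
R3 <- R3 - (4)*R1:  [  0  -1   0  |  -4   0   1 ]
R2 <- (1/-1)*R2:  [  0   1  -2  |   1  -1   0 ]
R1 <- R1 - (-6)*R2:  [  1   0  -7  |   7  -6   0 ]
R3 <- R3 - (-1)*R2:  [  0   0  -2  |  -3  -1   1 ]
R3 <- (1/-2)*R3:  [    0     0     1  |   3/2   1/2  -1/2 ]
R1 <- R1 - (-7)*R3:  [    1     0     0  |  35/2  -5/2  -7/2 ]
R2 <- R2 - (-2)*R3:  [  0   1   0  |   4   0  -1 ]
Right block of [I | A^{-1}] is the inverse:
[ 35/2  -5/2  -7/2 ]
[    4     0    -1 ]
[  3/2   1/2  -1/2 ]

inverse = [35/2 -5/2 -7/2; 4 0 -1; 3/2 1/2 -1/2]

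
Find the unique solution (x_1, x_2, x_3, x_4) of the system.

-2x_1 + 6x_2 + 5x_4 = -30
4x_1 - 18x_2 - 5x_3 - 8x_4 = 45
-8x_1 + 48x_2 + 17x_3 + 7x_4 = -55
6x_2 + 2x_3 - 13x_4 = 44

(-4, -3, 5, -4)

Forward elimination on [A|b]:
R2 <- R2 - (-2)*R1:  [   0   -6   -5    2  -15 ]
R3 <- R3 - (4)*R1:  [   0   24   17  -13   65 ]
R3 <- R3 - (-4)*R2:  [  0   0  -3  -5   5 ]
R4 <- R4 - (-1)*R2:  [   0    0   -3  -11   29 ]
R4 <- R4 - (1)*R3:  [  0   0   0  -6  24 ]
Row echelon form:
[ -2   6   0   5  |  -30 ]
[  0  -6  -5   2  |  -15 ]
[  0   0  -3  -5  |    5 ]
[  0   0   0  -6  |   24 ]
Back-substitution:
x_4 = (24) / -6 = -4
x_3 = (5 - (-5)*(-4)) / -3 = 5
x_2 = (-15 - (-5)*(5) - (2)*(-4)) / -6 = -3
x_1 = (-30 - (6)*(-3) - (5)*(-4)) / -2 = -4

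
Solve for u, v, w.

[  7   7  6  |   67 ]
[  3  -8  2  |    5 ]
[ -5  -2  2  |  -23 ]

(5, 2, 3)

Forward elimination on [A|b]:
R2 <- R2 - (3/7)*R1:  [      0     -11    -4/7  -166/7 ]
R3 <- R3 - (-5/7)*R1:  [     0      3   44/7  174/7 ]
R3 <- R3 - (-3/11)*R2:  [       0        0   472/77  1416/77 ]
Row echelon form:
[ 7    7       6  |       67 ]
[ 0  -11    -4/7  |   -166/7 ]
[ 0    0  472/77  |  1416/77 ]
Back-substitution:
w = (1416/77) / (472/77) = 3
v = (-166/7 - (-4/7)*(3)) / -11 = 2
u = (67 - (7)*(2) - (6)*(3)) / 7 = 5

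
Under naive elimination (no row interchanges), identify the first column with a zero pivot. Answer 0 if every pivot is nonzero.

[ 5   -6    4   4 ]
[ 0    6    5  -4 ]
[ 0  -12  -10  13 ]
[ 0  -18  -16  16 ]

first zero-pivot column = 3

Naive forward elimination:
R3 <- R3 - (-2)*R2:  [ 0  0  0  5 ]
R4 <- R4 - (-3)*R2:  [  0   0  -1   4 ]
Matrix at this point:
[ 5  -6   4   4 ]
[ 0   6   5  -4 ]
[ 0   0   0   5 ]
[ 0   0  -1   4 ]
Pivot entry (3,3) is zero but row 4 has -1 in column 3 -> naive elimination stops; a row interchange (e.g. R3 <-> R4) would be required here.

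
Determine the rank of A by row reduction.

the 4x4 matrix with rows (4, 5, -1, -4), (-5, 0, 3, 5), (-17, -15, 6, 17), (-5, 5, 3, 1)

rank(A) = 3

Row reduction:
R2 <- R2 - (-5/4)*R1:  [    0  25/4   7/4     0 ]
R3 <- R3 - (-17/4)*R1:  [    0  25/4   7/4     0 ]
R4 <- R4 - (-5/4)*R1:  [    0  45/4   7/4    -4 ]
R3 <- R3 - (1)*R2:  [ 0  0  0  0 ]
R4 <- R4 - (9/5)*R2:  [    0     0  -7/5    -4 ]
R3 <-> R4   (pivot in column 3 was zero)
[ 4     5    -1  -4 ]
[ 0  25/4   7/4   0 ]
[ 0     0  -7/5  -4 ]
[ 0     0     0   0 ]
Row echelon form:
[ 4     5    -1  -4 ]
[ 0  25/4   7/4   0 ]
[ 0     0  -7/5  -4 ]
[ 0     0     0   0 ]
Nonzero rows / pivot columns: 3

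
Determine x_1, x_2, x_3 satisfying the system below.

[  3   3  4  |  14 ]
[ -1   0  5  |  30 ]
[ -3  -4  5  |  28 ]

(-5, 3, 5)

Forward elimination on [A|b]:
R2 <- R2 - (-1/3)*R1:  [     0      1   19/3  104/3 ]
R3 <- R3 - (-1)*R1:  [  0  -1   9  42 ]
R3 <- R3 - (-1)*R2:  [     0      0   46/3  230/3 ]
Row echelon form:
[ 3  3     4  |     14 ]
[ 0  1  19/3  |  104/3 ]
[ 0  0  46/3  |  230/3 ]
Back-substitution:
x_3 = (230/3) / (46/3) = 5
x_2 = (104/3 - (19/3)*(5)) / 1 = 3
x_1 = (14 - (3)*(3) - (4)*(5)) / 3 = -5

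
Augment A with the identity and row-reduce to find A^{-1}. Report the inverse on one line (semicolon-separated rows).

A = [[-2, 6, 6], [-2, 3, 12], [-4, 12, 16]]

Gauss-Jordan on [A | I]:
R1 <- (1/-2)*R1:  [    1    -3    -3  |  -1/2     0     0 ]
R2 <- R2 - (-2)*R1:  [  0  -3   6  |  -1   1   0 ]
R3 <- R3 - (-4)*R1:  [  0   0   4  |  -2   0   1 ]
R2 <- (1/-3)*R2:  [    0     1    -2  |   1/3  -1/3     0 ]
R1 <- R1 - (-3)*R2:  [   1    0   -9  |  1/2   -1    0 ]
R3 <- (1/4)*R3:  [    0     0     1  |  -1/2     0   1/4 ]
R1 <- R1 - (-9)*R3:  [   1    0    0  |   -4   -1  9/4 ]
R2 <- R2 - (-2)*R3:  [    0     1     0  |  -2/3  -1/3   1/2 ]
Right block of [I | A^{-1}] is the inverse:
[   -4    -1  9/4 ]
[ -2/3  -1/3  1/2 ]
[ -1/2     0  1/4 ]

inverse = [-4 -1 9/4; -2/3 -1/3 1/2; -1/2 0 1/4]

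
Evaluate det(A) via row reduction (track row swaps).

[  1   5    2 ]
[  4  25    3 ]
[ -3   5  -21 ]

Forward elimination:
R2 <- R2 - (4)*R1:  [  0   5  -5 ]
R3 <- R3 - (-3)*R1:  [   0   20  -15 ]
R3 <- R3 - (4)*R2:  [ 0  0  5 ]
Upper-triangular form:
[ 1  5   2 ]
[ 0  5  -5 ]
[ 0  0   5 ]
det(A) = (-1)^0 * (1) * (5) * (5) = 25  (0 row swaps -> sign +1)

det(A) = 25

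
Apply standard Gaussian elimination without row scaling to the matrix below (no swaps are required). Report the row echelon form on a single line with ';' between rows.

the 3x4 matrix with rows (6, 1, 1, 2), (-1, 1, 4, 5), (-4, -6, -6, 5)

REF = [6 1 1 2; 0 7/6 25/6 16/3; 0 0 96/7 215/7]

Forward elimination:
R2 <- R2 - (-1/6)*R1:  [    0   7/6  25/6  16/3 ]
R3 <- R3 - (-2/3)*R1:  [     0  -16/3  -16/3   19/3 ]
R3 <- R3 - (-32/7)*R2:  [     0      0   96/7  215/7 ]
Row echelon form:
[ 6    1     1      2 ]
[ 0  7/6  25/6   16/3 ]
[ 0    0  96/7  215/7 ]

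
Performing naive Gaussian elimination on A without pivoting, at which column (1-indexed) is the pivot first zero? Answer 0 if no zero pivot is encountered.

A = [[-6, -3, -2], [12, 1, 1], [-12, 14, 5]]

Naive forward elimination:
R2 <- R2 - (-2)*R1:  [  0  -5  -3 ]
R3 <- R3 - (2)*R1:  [  0  20   9 ]
R3 <- R3 - (-4)*R2:  [  0   0  -3 ]
All pivots nonzero; naive elimination completes without hitting a zero pivot.

first zero-pivot column = 0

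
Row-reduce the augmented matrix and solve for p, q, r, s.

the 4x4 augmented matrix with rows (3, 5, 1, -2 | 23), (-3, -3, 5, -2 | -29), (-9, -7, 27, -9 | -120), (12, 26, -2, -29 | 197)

Forward elimination on [A|b]:
R2 <- R2 - (-1)*R1:  [  0   2   6  -4  -6 ]
R3 <- R3 - (-3)*R1:  [   0    8   30  -15  -51 ]
R4 <- R4 - (4)*R1:  [   0    6   -6  -21  105 ]
R3 <- R3 - (4)*R2:  [   0    0    6    1  -27 ]
R4 <- R4 - (3)*R2:  [   0    0  -24   -9  123 ]
R4 <- R4 - (-4)*R3:  [  0   0   0  -5  15 ]
Row echelon form:
[ 3  5  1  -2  |   23 ]
[ 0  2  6  -4  |   -6 ]
[ 0  0  6   1  |  -27 ]
[ 0  0  0  -5  |   15 ]
Back-substitution:
s = (15) / -5 = -3
r = (-27 - (1)*(-3)) / 6 = -4
q = (-6 - (6)*(-4) - (-4)*(-3)) / 2 = 3
p = (23 - (5)*(3) - (1)*(-4) - (-2)*(-3)) / 3 = 2

(2, 3, -4, -3)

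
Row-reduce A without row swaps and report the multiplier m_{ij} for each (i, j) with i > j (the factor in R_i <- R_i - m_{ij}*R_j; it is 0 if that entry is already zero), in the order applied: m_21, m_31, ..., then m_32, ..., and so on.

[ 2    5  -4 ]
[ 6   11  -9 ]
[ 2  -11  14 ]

multipliers: 3, 1, 4

Forward elimination:
R2 <- R2 - (3)*R1:  [  0  -4   3 ]
R3 <- R3 - (1)*R1:  [   0  -16   18 ]
R3 <- R3 - (4)*R2:  [ 0  0  6 ]
Multipliers (in order of application): m_{21} = 3, m_{31} = 1, m_{32} = 4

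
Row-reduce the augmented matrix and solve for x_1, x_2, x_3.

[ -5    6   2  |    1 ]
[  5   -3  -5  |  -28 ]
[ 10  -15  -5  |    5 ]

Forward elimination on [A|b]:
R2 <- R2 - (-1)*R1:  [   0    3   -3  -27 ]
R3 <- R3 - (-2)*R1:  [  0  -3  -1   7 ]
R3 <- R3 - (-1)*R2:  [   0    0   -4  -20 ]
Row echelon form:
[ -5  6   2  |    1 ]
[  0  3  -3  |  -27 ]
[  0  0  -4  |  -20 ]
Back-substitution:
x_3 = (-20) / -4 = 5
x_2 = (-27 - (-3)*(5)) / 3 = -4
x_1 = (1 - (6)*(-4) - (2)*(5)) / -5 = -3

(-3, -4, 5)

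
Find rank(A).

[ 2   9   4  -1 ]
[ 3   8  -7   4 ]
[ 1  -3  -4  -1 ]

Row reduction:
R2 <- R2 - (3/2)*R1:  [     0  -11/2    -13   11/2 ]
R3 <- R3 - (1/2)*R1:  [     0  -15/2     -6   -1/2 ]
R3 <- R3 - (15/11)*R2:  [      0       0  129/11      -8 ]
Row echelon form:
[ 2      9       4    -1 ]
[ 0  -11/2     -13  11/2 ]
[ 0      0  129/11    -8 ]
Nonzero rows / pivot columns: 3

rank(A) = 3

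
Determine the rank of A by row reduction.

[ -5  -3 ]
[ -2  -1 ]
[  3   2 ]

rank(A) = 2

Row reduction:
R2 <- R2 - (2/5)*R1:  [   0  1/5 ]
R3 <- R3 - (-3/5)*R1:  [   0  1/5 ]
R3 <- R3 - (1)*R2:  [ 0  0 ]
Row echelon form:
[ -5   -3 ]
[  0  1/5 ]
[  0    0 ]
Nonzero rows / pivot columns: 2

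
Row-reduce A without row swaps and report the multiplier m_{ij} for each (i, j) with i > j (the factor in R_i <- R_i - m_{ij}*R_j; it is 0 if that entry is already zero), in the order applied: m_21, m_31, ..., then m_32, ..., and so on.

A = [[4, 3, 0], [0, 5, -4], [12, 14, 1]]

Forward elimination:
R2: entry in column 1 is already 0 -> m_{21} = 0 (no row operation needed)
R3 <- R3 - (3)*R1:  [ 0  5  1 ]
R3 <- R3 - (1)*R2:  [ 0  0  5 ]
Multipliers (in order of application): m_{21} = 0, m_{31} = 3, m_{32} = 1

multipliers: 0, 3, 1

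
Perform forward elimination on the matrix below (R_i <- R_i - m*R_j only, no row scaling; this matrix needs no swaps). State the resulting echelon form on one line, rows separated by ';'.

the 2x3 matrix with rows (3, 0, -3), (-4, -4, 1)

REF = [3 0 -3; 0 -4 -3]

Forward elimination:
R2 <- R2 - (-4/3)*R1:  [  0  -4  -3 ]
Row echelon form:
[ 3   0  -3 ]
[ 0  -4  -3 ]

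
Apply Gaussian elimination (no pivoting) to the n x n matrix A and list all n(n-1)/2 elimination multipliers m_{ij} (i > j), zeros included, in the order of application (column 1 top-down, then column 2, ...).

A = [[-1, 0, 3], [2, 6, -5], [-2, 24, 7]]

Forward elimination:
R2 <- R2 - (-2)*R1:  [ 0  6  1 ]
R3 <- R3 - (2)*R1:  [  0  24   1 ]
R3 <- R3 - (4)*R2:  [  0   0  -3 ]
Multipliers (in order of application): m_{21} = -2, m_{31} = 2, m_{32} = 4

multipliers: -2, 2, 4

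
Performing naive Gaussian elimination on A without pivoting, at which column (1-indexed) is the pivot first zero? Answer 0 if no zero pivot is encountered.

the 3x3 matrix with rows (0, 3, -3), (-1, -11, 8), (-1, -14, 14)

Naive forward elimination:
Pivot entry (1,1) is zero but row 2 has -1 in column 1 -> naive elimination stops; a row interchange (e.g. R1 <-> R2) would be required here.

first zero-pivot column = 1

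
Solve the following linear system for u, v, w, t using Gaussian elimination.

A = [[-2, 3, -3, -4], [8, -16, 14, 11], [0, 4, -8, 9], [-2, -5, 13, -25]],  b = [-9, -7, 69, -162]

Forward elimination on [A|b]:
R2 <- R2 - (-4)*R1:  [   0   -4    2   -5  -43 ]
R4 <- R4 - (1)*R1:  [    0    -8    16   -21  -153 ]
R3 <- R3 - (-1)*R2:  [  0   0  -6   4  26 ]
R4 <- R4 - (2)*R2:  [   0    0   12  -11  -67 ]
R4 <- R4 - (-2)*R3:  [   0    0    0   -3  -15 ]
Row echelon form:
[ -2   3  -3  -4  |   -9 ]
[  0  -4   2  -5  |  -43 ]
[  0   0  -6   4  |   26 ]
[  0   0   0  -3  |  -15 ]
Back-substitution:
t = (-15) / -3 = 5
w = (26 - (4)*(5)) / -6 = -1
v = (-43 - (2)*(-1) - (-5)*(5)) / -4 = 4
u = (-9 - (3)*(4) - (-3)*(-1) - (-4)*(5)) / -2 = 2

(2, 4, -1, 5)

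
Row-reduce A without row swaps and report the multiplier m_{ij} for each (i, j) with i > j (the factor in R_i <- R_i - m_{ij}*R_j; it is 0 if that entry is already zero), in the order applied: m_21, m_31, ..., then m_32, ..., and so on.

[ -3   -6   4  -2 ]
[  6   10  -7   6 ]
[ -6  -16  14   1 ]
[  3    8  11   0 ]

Forward elimination:
R2 <- R2 - (-2)*R1:  [  0  -2   1   2 ]
R3 <- R3 - (2)*R1:  [  0  -4   6   5 ]
R4 <- R4 - (-1)*R1:  [  0   2  15  -2 ]
R3 <- R3 - (2)*R2:  [ 0  0  4  1 ]
R4 <- R4 - (-1)*R2:  [  0   0  16   0 ]
R4 <- R4 - (4)*R3:  [  0   0   0  -4 ]
Multipliers (in order of application): m_{21} = -2, m_{31} = 2, m_{41} = -1, m_{32} = 2, m_{42} = -1, m_{43} = 4

multipliers: -2, 2, -1, 2, -1, 4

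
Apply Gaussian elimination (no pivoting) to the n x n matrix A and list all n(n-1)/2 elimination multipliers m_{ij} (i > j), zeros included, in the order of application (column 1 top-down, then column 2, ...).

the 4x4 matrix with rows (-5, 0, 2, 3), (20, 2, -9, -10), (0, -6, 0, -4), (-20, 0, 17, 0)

Forward elimination:
R2 <- R2 - (-4)*R1:  [  0   2  -1   2 ]
R3: entry in column 1 is already 0 -> m_{31} = 0 (no row operation needed)
R4 <- R4 - (4)*R1:  [   0    0    9  -12 ]
R3 <- R3 - (-3)*R2:  [  0   0  -3   2 ]
R4: entry in column 2 is already 0 -> m_{42} = 0 (no row operation needed)
R4 <- R4 - (-3)*R3:  [  0   0   0  -6 ]
Multipliers (in order of application): m_{21} = -4, m_{31} = 0, m_{41} = 4, m_{32} = -3, m_{42} = 0, m_{43} = -3

multipliers: -4, 0, 4, -3, 0, -3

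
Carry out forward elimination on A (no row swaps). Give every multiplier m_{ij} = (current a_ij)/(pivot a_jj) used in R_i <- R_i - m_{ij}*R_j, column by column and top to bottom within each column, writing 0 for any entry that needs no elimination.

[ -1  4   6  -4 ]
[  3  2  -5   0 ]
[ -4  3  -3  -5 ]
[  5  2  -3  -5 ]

multipliers: -3, 4, -5, -13/14, 11/7, -92/209

Forward elimination:
R2 <- R2 - (-3)*R1:  [   0   14   13  -12 ]
R3 <- R3 - (4)*R1:  [   0  -13  -27   11 ]
R4 <- R4 - (-5)*R1:  [   0   22   27  -25 ]
R3 <- R3 - (-13/14)*R2:  [       0        0  -209/14     -1/7 ]
R4 <- R4 - (11/7)*R2:  [     0      0   46/7  -43/7 ]
R4 <- R4 - (-92/209)*R3:  [         0          0          0  -1297/209 ]
Multipliers (in order of application): m_{21} = -3, m_{31} = 4, m_{41} = -5, m_{32} = -13/14, m_{42} = 11/7, m_{43} = -92/209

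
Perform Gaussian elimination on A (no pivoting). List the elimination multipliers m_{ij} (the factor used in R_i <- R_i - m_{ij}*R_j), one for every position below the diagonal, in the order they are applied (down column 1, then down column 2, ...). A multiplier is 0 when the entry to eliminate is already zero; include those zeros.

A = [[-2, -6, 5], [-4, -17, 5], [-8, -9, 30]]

Forward elimination:
R2 <- R2 - (2)*R1:  [  0  -5  -5 ]
R3 <- R3 - (4)*R1:  [  0  15  10 ]
R3 <- R3 - (-3)*R2:  [  0   0  -5 ]
Multipliers (in order of application): m_{21} = 2, m_{31} = 4, m_{32} = -3

multipliers: 2, 4, -3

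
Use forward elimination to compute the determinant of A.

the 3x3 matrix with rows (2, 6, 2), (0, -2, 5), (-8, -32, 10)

Forward elimination:
R3 <- R3 - (-4)*R1:  [  0  -8  18 ]
R3 <- R3 - (4)*R2:  [  0   0  -2 ]
Upper-triangular form:
[ 2   6   2 ]
[ 0  -2   5 ]
[ 0   0  -2 ]
det(A) = (-1)^0 * (2) * (-2) * (-2) = 8  (0 row swaps -> sign +1)

det(A) = 8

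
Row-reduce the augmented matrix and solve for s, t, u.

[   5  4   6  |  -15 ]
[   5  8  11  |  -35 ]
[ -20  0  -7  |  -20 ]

(1, -5, 0)

Forward elimination on [A|b]:
R2 <- R2 - (1)*R1:  [   0    4    5  -20 ]
R3 <- R3 - (-4)*R1:  [   0   16   17  -80 ]
R3 <- R3 - (4)*R2:  [  0   0  -3   0 ]
Row echelon form:
[ 5  4   6  |  -15 ]
[ 0  4   5  |  -20 ]
[ 0  0  -3  |    0 ]
Back-substitution:
u = (0) / -3 = 0
t = (-20 - (5)*(0)) / 4 = -5
s = (-15 - (4)*(-5) - (6)*(0)) / 5 = 1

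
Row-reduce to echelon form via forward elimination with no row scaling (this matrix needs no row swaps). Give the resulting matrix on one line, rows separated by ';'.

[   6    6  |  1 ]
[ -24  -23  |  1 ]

Forward elimination:
R2 <- R2 - (-4)*R1:  [ 0  1  5 ]
Row echelon form:
[ 6  6  |  1 ]
[ 0  1  |  5 ]

REF = [6 6 1; 0 1 5]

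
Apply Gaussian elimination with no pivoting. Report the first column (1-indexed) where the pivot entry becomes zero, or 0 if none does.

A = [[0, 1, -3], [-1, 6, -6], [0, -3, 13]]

first zero-pivot column = 1

Naive forward elimination:
Pivot entry (1,1) is zero but row 2 has -1 in column 1 -> naive elimination stops; a row interchange (e.g. R1 <-> R2) would be required here.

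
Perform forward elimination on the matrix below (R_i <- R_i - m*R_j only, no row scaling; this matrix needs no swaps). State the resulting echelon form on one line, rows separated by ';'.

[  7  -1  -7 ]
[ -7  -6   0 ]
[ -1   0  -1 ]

Forward elimination:
R2 <- R2 - (-1)*R1:  [  0  -7  -7 ]
R3 <- R3 - (-1/7)*R1:  [    0  -1/7    -2 ]
R3 <- R3 - (1/49)*R2:  [     0      0  -13/7 ]
Row echelon form:
[ 7  -1     -7 ]
[ 0  -7     -7 ]
[ 0   0  -13/7 ]

REF = [7 -1 -7; 0 -7 -7; 0 0 -13/7]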